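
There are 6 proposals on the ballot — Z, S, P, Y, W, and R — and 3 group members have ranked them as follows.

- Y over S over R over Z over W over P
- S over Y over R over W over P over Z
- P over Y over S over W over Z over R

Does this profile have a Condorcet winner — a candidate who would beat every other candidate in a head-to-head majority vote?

Yes

Head-to-head results (3 voters total):
Z vs S: S wins 3–0.
Z vs P: P wins 2–1.
Z vs Y: Y wins 3–0.
Z vs W: W wins 2–1.
Z vs R: R wins 2–1.
S vs P: S wins 2–1.
S vs Y: Y wins 2–1.
S vs W: S wins 3–0.
S vs R: S wins 3–0.
P vs Y: Y wins 2–1.
P vs W: W wins 2–1.
P vs R: R wins 2–1.
Y vs W: Y wins 3–0.
Y vs R: Y wins 3–0.
W vs R: R wins 2–1.
Y beats each rival — Z (3–0), S (2–1), P (2–1), W (3–0), R (3–0) — so Y is the Condorcet winner.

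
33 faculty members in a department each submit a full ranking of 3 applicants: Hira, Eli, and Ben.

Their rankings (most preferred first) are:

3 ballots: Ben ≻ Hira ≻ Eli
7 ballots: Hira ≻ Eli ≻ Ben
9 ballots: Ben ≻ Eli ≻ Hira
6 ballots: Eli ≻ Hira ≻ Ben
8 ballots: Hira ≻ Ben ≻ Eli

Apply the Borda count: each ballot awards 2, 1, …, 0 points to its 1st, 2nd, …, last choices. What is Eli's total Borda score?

Borda scores:
  Hira: 3·1 + 7·2 + 9·0 + 6·1 + 8·2 = 39
  Eli: 3·0 + 7·1 + 9·1 + 6·2 + 8·0 = 28
  Ben: 3·2 + 7·0 + 9·2 + 6·0 + 8·1 = 32

28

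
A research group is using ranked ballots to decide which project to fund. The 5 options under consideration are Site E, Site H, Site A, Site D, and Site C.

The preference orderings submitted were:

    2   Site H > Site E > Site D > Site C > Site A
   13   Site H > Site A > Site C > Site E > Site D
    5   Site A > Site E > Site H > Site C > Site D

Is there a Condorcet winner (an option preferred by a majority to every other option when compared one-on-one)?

Yes

Head-to-head results (20 voters total):
Site E vs Site H: Site H wins 15–5.
Site E vs Site A: Site A wins 18–2.
Site E vs Site D: Site E wins 20–0.
Site E vs Site C: Site C wins 13–7.
Site H vs Site A: Site H wins 15–5.
Site H vs Site D: Site H wins 20–0.
Site H vs Site C: Site H wins 20–0.
Site A vs Site D: Site A wins 18–2.
Site A vs Site C: Site A wins 18–2.
Site D vs Site C: Site C wins 18–2.
Site H beats each rival — Site E (15–5), Site A (15–5), Site D (20–0), Site C (20–0) — so Site H is the Condorcet winner.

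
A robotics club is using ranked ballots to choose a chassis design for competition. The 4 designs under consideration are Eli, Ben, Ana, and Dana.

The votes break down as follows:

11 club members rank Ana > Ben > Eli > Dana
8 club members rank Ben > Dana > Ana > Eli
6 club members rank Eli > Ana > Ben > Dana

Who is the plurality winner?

Ana

First-place vote totals:
  Eli: 6
  Ben: 8
  Ana: 11
  Dana: 0
Ana has the most first-place votes.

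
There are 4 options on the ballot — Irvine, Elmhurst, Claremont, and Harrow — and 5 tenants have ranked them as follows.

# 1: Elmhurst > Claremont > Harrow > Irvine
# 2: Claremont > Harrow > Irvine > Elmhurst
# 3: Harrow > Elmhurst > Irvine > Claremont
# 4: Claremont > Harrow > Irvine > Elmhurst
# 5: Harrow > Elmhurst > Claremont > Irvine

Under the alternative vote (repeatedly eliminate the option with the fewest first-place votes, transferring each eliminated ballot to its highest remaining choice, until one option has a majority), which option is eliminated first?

Round 1: Claremont 2, Harrow 2, Elmhurst 1, Irvine 0. Irvine has the fewest and is eliminated.
Round 2: Claremont 2, Harrow 2, Elmhurst 1. Elmhurst has the fewest and is eliminated.
Round 3: Claremont 3, Harrow 2. Claremont has a majority.

Irvine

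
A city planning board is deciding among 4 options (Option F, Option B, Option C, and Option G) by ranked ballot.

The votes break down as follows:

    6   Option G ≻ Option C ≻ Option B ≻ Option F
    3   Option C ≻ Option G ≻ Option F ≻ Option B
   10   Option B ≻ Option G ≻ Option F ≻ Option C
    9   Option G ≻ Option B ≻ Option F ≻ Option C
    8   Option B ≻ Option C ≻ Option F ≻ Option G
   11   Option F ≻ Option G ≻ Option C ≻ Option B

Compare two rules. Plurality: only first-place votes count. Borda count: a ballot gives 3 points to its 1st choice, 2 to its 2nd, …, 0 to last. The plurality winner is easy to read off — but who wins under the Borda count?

Plurality first-place counts: Option F 11, Option B 18, Option C 3, Option G 15 → Option B.
Borda totals: Option F 63, Option B 78, Option C 48, Option G 93 → Option G.

Option G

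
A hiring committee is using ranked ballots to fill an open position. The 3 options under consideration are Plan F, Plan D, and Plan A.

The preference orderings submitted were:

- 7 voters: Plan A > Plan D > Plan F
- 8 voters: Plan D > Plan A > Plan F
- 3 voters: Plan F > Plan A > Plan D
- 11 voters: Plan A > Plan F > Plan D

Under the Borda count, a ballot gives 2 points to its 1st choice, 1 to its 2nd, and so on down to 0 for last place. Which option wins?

Borda scores:
  Plan F: 7·0 + 8·0 + 3·2 + 11·1 = 17
  Plan D: 7·1 + 8·2 + 3·0 + 11·0 = 23
  Plan A: 7·2 + 8·1 + 3·1 + 11·2 = 47
Plan A has the highest total.

Plan A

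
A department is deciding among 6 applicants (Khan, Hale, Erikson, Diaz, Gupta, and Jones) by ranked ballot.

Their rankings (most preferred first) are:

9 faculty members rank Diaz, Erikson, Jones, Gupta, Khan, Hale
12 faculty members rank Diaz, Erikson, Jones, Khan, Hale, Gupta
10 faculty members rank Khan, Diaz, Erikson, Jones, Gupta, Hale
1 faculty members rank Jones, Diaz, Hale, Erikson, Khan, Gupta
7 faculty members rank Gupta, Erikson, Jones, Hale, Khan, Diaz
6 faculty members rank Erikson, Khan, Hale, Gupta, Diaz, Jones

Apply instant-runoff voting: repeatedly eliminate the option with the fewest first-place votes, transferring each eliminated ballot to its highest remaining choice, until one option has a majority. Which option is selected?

Round 1: Diaz 21, Khan 10, Gupta 7, Erikson 6, Jones 1, Hale 0. Hale has the fewest and is eliminated.
Round 2: Diaz 21, Khan 10, Gupta 7, Erikson 6, Jones 1. Jones has the fewest and is eliminated.
Round 3: Diaz 22, Khan 10, Gupta 7, Erikson 6. Erikson has the fewest and is eliminated.
Round 4: Diaz 22, Khan 16, Gupta 7. Gupta has the fewest and is eliminated.
Round 5: Khan 23, Diaz 22. Khan has a majority.

Khan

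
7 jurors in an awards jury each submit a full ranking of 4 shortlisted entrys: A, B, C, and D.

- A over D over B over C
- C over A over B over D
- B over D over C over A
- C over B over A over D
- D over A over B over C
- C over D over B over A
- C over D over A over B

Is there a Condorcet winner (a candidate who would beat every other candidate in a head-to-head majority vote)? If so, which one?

C

Head-to-head results (7 voters total):
A vs B: A wins 4–3.
A vs C: C wins 5–2.
A vs D: D wins 4–3.
B vs C: C wins 4–3.
B vs D: D wins 4–3.
C vs D: C wins 4–3.
C beats each rival — A (5–2), B (4–3), D (4–3) — so C is the Condorcet winner.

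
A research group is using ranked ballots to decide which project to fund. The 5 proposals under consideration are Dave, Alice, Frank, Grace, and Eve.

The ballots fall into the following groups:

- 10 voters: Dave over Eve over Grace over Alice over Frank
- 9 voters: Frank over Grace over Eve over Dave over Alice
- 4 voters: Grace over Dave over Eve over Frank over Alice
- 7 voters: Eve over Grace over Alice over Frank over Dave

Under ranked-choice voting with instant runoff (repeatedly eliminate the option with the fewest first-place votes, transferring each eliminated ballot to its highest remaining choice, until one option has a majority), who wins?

Round 1: Dave 10, Frank 9, Eve 7, Grace 4, Alice 0. Alice has the fewest and is eliminated.
Round 2: Dave 10, Frank 9, Eve 7, Grace 4. Grace has the fewest and is eliminated.
Round 3: Dave 14, Frank 9, Eve 7. Eve has the fewest and is eliminated.
Round 4: Frank 16, Dave 14. Frank has a majority.

Frank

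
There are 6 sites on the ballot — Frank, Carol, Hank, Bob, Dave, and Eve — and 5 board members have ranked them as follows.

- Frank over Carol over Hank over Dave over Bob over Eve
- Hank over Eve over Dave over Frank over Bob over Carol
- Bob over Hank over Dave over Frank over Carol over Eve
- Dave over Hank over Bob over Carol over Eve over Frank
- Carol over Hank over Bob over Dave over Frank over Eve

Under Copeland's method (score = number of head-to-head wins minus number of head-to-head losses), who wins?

Hank

Pairwise results:
  Frank vs Carol: Frank wins 3–2.
  Frank vs Hank: Hank wins 4–1.
  Frank vs Bob: Bob wins 3–2.
  Frank vs Dave: Dave wins 4–1.
  Frank vs Eve: Frank wins 3–2.
  Carol vs Hank: Hank wins 3–2.
  Carol vs Bob: Bob wins 3–2.
  Carol vs Dave: Dave wins 3–2.
  Carol vs Eve: Carol wins 4–1.
  Hank vs Bob: Hank wins 4–1.
  Hank vs Dave: Hank wins 4–1.
  Hank vs Eve: Hank wins 5–0.
  Bob vs Dave: Dave wins 3–2.
  Bob vs Eve: Bob wins 4–1.
  Dave vs Eve: Dave wins 4–1.
Copeland scores (wins − losses):
  Frank: 2 − 3 = -1
  Carol: 1 − 4 = -3
  Hank: 5 − 0 = 5
  Bob: 3 − 2 = 1
  Dave: 4 − 1 = 3
  Eve: 0 − 5 = -5
Hank has the best Copeland score.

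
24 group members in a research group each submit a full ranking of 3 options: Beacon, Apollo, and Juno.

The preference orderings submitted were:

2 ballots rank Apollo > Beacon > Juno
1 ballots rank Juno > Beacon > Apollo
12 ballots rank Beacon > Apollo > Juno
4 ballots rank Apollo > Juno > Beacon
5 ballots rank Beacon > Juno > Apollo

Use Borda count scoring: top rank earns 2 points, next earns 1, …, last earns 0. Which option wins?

Borda scores:
  Beacon: 2·1 + 1 + 12·2 + 4·0 + 5·2 = 37
  Apollo: 2·2 + 0 + 12·1 + 4·2 + 5·0 = 24
  Juno: 2·0 + 2 + 12·0 + 4·1 + 5·1 = 11
Beacon has the highest total.

Beacon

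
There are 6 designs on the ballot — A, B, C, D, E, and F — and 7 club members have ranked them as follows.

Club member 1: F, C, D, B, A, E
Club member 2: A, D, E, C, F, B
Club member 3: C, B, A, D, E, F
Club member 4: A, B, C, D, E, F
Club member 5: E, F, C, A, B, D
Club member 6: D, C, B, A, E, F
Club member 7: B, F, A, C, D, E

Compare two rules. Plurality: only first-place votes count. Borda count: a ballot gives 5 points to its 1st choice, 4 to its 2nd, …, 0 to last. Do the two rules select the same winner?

Plurality first-place counts: A 2, B 1, C 1, D 1, E 1, F 1 → A.
Borda totals: A 21, B 19, C 23, D 17, E 11, F 14 → C.
The two rules disagree: plurality picks A, Borda picks C.

No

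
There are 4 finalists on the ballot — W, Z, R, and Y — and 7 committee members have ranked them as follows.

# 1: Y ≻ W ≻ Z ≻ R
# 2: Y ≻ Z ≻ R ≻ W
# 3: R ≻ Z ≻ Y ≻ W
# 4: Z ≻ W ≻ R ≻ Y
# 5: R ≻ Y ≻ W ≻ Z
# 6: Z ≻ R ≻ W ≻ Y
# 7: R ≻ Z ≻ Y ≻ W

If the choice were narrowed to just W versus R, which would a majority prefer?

Ballots ranking W above R: 2.
Ballots ranking R above W: 5.
R wins the head-to-head, 5–2.

R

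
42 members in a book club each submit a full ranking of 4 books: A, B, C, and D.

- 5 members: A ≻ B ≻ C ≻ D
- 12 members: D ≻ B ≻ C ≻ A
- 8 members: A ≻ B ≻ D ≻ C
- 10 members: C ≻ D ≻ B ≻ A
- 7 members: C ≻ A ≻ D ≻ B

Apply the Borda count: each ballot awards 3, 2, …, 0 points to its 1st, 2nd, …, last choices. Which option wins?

D

Borda scores:
  A: 5·3 + 12·0 + 8·3 + 10·0 + 7·2 = 53
  B: 5·2 + 12·2 + 8·2 + 10·1 + 7·0 = 60
  C: 5·1 + 12·1 + 8·0 + 10·3 + 7·3 = 68
  D: 5·0 + 12·3 + 8·1 + 10·2 + 7·1 = 71
D has the highest total.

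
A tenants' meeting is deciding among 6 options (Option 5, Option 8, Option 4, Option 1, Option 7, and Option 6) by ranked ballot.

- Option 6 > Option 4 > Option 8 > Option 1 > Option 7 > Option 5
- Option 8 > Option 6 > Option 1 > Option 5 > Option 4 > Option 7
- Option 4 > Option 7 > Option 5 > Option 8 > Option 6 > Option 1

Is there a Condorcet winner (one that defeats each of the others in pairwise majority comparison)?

Head-to-head results (3 voters total):
Option 5 vs Option 8: Option 8 wins 2–1.
Option 5 vs Option 4: Option 4 wins 2–1.
Option 5 vs Option 1: Option 1 wins 2–1.
Option 5 vs Option 7: Option 7 wins 2–1.
Option 5 vs Option 6: Option 6 wins 2–1.
Option 8 vs Option 4: Option 4 wins 2–1.
Option 8 vs Option 1: Option 8 wins 3–0.
Option 8 vs Option 7: Option 8 wins 2–1.
Option 8 vs Option 6: Option 8 wins 2–1.
Option 4 vs Option 1: Option 4 wins 2–1.
Option 4 vs Option 7: Option 4 wins 3–0.
Option 4 vs Option 6: Option 6 wins 2–1.
Option 1 vs Option 7: Option 1 wins 2–1.
Option 1 vs Option 6: Option 6 wins 3–0.
Option 7 vs Option 6: Option 6 wins 2–1.
No candidate beats all others: Option 8 beats Option 6 beats Option 4 beats Option 8, a majority cycle.

No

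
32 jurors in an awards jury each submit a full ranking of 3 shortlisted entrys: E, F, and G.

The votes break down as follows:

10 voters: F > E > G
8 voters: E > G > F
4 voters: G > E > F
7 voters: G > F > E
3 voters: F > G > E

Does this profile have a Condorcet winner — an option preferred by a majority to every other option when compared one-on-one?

No

Head-to-head results (32 voters total):
E vs F: F wins 20–12.
E vs G: E wins 18–14.
F vs G: G wins 19–13.
No candidate beats all others: E beats G beats F beats E, a majority cycle.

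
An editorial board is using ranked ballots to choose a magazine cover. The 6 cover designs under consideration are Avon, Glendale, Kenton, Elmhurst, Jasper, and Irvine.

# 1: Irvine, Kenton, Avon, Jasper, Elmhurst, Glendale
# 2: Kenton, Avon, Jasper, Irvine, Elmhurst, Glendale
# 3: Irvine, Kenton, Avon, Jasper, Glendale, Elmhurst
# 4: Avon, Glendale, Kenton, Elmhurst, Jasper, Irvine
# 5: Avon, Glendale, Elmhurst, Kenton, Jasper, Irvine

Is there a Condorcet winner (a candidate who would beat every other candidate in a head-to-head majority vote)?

Yes

Head-to-head results (5 voters total):
Avon vs Glendale: Avon wins 5–0.
Avon vs Kenton: Kenton wins 3–2.
Avon vs Elmhurst: Avon wins 5–0.
Avon vs Jasper: Avon wins 5–0.
Avon vs Irvine: Avon wins 3–2.
Glendale vs Kenton: Kenton wins 3–2.
Glendale vs Elmhurst: Glendale wins 3–2.
Glendale vs Jasper: Jasper wins 3–2.
Glendale vs Irvine: Irvine wins 3–2.
Kenton vs Elmhurst: Kenton wins 4–1.
Kenton vs Jasper: Kenton wins 5–0.
Kenton vs Irvine: Kenton wins 3–2.
Elmhurst vs Jasper: Jasper wins 3–2.
Elmhurst vs Irvine: Irvine wins 3–2.
Jasper vs Irvine: Jasper wins 3–2.
Kenton beats each rival — Avon (3–2), Glendale (3–2), Elmhurst (4–1), Jasper (5–0), Irvine (3–2) — so Kenton is the Condorcet winner.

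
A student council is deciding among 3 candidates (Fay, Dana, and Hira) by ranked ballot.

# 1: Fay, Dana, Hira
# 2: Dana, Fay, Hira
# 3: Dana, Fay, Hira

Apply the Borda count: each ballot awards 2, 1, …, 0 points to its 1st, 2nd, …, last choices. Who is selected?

Borda scores:
  Fay: 2 + 1 + 1 = 4
  Dana: 1 + 2 + 2 = 5
  Hira: 0 + 0 + 0 = 0
Dana has the highest total.

Dana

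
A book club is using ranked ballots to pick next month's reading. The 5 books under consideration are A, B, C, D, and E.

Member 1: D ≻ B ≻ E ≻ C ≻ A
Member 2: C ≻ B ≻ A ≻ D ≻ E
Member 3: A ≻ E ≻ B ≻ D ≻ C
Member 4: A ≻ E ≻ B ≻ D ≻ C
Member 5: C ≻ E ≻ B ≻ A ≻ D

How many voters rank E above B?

3

Ballots ranking E above B: 3.
Ballots ranking B above E: 2.
So 3 of 5 voters prefer E to B.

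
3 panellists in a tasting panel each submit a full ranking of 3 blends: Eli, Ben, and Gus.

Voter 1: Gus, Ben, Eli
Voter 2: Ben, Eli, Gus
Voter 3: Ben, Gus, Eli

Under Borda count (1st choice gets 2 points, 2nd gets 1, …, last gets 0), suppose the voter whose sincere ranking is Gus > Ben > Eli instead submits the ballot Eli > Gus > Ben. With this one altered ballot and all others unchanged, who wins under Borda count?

Borda totals with the altered ballot: Eli 3, Ben 4, Gus 2.
The winner is unchanged: still Ben.

Ben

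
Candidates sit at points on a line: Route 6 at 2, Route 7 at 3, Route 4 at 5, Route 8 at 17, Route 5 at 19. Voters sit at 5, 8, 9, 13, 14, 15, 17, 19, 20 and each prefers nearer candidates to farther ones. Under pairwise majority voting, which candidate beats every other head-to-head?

Route 8

With single-peaked preferences on a line, the Condorcet winner is the candidate closest to the median voter.
The median voter (position 14) is closest to Route 8 at 17.
Check: Route 8 vs Route 5 — voters closer to Route 8: 7 of 9.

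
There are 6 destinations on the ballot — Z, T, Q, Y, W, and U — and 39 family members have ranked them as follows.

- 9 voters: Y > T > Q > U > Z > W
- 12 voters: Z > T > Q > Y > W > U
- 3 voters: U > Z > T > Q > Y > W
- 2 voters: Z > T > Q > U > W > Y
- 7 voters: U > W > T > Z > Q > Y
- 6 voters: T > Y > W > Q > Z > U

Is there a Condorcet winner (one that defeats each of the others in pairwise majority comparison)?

Yes

Head-to-head results (39 voters total):
Z vs T: T wins 22–17.
Z vs Q: Z wins 24–15.
Z vs Y: Z wins 24–15.
Z vs W: Z wins 26–13.
Z vs U: Z wins 20–19.
T vs Q: T wins 39–0.
T vs Y: T wins 30–9.
T vs W: T wins 32–7.
T vs U: T wins 29–10.
Q vs Y: Q wins 24–15.
Q vs W: Q wins 26–13.
Q vs U: Q wins 29–10.
Y vs W: Y wins 30–9.
Y vs U: Y wins 27–12.
W vs U: U wins 21–18.
T beats each rival — Z (22–17), Q (39–0), Y (30–9), W (32–7), U (29–10) — so T is the Condorcet winner.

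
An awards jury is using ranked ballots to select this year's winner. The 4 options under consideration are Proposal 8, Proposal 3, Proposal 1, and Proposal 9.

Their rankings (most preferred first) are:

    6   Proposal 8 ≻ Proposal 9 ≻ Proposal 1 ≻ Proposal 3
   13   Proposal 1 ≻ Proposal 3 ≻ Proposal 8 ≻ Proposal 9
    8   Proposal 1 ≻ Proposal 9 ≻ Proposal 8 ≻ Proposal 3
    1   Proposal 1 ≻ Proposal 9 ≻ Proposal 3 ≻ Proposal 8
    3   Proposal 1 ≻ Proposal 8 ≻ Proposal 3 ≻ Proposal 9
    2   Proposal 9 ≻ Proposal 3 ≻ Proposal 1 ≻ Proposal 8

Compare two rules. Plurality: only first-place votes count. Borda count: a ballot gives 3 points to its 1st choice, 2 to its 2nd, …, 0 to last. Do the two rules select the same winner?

Plurality first-place counts: Proposal 8 6, Proposal 3 0, Proposal 1 25, Proposal 9 2 → Proposal 1.
Borda totals: Proposal 8 45, Proposal 3 34, Proposal 1 83, Proposal 9 36 → Proposal 1.
The two rules agree on Proposal 1.

Yes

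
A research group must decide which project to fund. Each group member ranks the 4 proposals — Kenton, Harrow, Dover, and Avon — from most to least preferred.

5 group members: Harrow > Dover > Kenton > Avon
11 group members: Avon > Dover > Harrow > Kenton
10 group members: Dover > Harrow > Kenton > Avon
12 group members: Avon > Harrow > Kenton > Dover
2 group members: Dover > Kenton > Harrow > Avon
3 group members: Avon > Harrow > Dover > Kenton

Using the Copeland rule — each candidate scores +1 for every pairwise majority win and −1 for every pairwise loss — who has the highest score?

Pairwise results:
  Kenton vs Harrow: Harrow wins 41–2.
  Kenton vs Dover: Dover wins 31–12.
  Kenton vs Avon: Avon wins 26–17.
  Harrow vs Dover: Dover wins 23–20.
  Harrow vs Avon: Avon wins 26–17.
  Dover vs Avon: Avon wins 26–17.
Copeland scores (wins − losses):
  Kenton: 0 − 3 = -3
  Harrow: 1 − 2 = -1
  Dover: 2 − 1 = 1
  Avon: 3 − 0 = 3
Avon has the best Copeland score.

Avon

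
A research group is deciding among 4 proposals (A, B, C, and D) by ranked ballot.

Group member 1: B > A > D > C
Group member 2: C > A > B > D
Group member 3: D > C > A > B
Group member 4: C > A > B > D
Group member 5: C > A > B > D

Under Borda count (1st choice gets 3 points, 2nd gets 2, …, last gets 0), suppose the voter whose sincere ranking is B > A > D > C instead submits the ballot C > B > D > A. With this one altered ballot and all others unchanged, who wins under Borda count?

C

Borda totals with the altered ballot: A 7, B 5, C 14, D 4.
The winner is unchanged: still C.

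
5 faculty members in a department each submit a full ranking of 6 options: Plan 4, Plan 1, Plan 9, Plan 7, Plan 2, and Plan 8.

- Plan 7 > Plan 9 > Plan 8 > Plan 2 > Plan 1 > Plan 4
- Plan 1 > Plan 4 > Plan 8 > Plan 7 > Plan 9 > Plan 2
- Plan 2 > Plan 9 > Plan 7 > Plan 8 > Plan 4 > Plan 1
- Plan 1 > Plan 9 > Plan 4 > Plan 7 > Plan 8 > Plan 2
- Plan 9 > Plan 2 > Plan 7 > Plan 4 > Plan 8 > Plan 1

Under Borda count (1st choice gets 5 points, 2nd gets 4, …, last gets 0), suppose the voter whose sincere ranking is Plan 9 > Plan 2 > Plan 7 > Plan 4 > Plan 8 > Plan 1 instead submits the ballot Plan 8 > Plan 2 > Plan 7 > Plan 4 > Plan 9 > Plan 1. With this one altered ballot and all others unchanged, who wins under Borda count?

Plan 7

Borda totals with the altered ballot: Plan 4 10, Plan 1 11, Plan 9 14, Plan 7 15, Plan 2 11, Plan 8 14.
The switch changes the winner from Plan 9 to Plan 7.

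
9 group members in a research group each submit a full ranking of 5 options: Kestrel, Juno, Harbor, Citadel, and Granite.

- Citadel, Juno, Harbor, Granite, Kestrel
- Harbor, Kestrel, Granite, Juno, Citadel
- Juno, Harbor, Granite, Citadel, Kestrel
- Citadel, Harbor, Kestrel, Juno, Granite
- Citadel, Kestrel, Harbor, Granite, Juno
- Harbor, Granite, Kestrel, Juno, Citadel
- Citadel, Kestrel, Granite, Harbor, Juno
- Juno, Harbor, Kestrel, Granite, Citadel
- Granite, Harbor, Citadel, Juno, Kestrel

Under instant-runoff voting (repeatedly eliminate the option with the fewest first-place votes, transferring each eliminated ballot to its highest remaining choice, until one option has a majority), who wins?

Harbor

Round 1: Citadel 4, Juno 2, Harbor 2, Granite 1, Kestrel 0. Kestrel has the fewest and is eliminated.
Round 2: Citadel 4, Juno 2, Harbor 2, Granite 1. Granite has the fewest and is eliminated.
Round 3: Citadel 4, Harbor 3, Juno 2. Juno has the fewest and is eliminated.
Round 4: Harbor 5, Citadel 4. Harbor has a majority.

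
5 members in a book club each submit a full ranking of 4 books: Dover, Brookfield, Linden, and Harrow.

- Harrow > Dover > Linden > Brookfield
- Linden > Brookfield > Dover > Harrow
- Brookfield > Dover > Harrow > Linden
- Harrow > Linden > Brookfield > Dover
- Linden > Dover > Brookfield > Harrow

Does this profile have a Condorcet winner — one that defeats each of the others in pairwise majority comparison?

Head-to-head results (5 voters total):
Dover vs Brookfield: Brookfield wins 3–2.
Dover vs Linden: Linden wins 3–2.
Dover vs Harrow: Dover wins 3–2.
Brookfield vs Linden: Linden wins 4–1.
Brookfield vs Harrow: Brookfield wins 3–2.
Linden vs Harrow: Harrow wins 3–2.
No candidate beats all others: Dover beats Harrow beats Linden beats Dover, a majority cycle.

No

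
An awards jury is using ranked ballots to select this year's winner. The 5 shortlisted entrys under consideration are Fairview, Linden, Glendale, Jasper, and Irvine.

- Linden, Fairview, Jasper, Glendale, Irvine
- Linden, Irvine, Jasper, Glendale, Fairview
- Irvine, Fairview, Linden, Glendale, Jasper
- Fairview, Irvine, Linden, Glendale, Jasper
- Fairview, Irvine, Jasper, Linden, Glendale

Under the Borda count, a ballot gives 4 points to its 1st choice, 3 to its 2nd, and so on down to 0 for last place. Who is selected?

Borda scores:
  Fairview: 3 + 0 + 3 + 4 + 4 = 14
  Linden: 4 + 4 + 2 + 2 + 1 = 13
  Glendale: 1 + 1 + 1 + 1 + 0 = 4
  Jasper: 2 + 2 + 0 + 0 + 2 = 6
  Irvine: 0 + 3 + 4 + 3 + 3 = 13
Fairview has the highest total.

Fairview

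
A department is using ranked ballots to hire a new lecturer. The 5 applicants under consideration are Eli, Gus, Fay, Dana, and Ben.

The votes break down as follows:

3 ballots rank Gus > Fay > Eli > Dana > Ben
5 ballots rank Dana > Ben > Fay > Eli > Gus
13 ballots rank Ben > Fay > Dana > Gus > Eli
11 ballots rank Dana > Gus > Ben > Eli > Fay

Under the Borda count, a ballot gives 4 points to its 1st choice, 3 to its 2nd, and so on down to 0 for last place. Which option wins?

Borda scores:
  Eli: 3·2 + 5·1 + 13·0 + 11·1 = 22
  Gus: 3·4 + 5·0 + 13·1 + 11·3 = 58
  Fay: 3·3 + 5·2 + 13·3 + 11·0 = 58
  Dana: 3·1 + 5·4 + 13·2 + 11·4 = 93
  Ben: 3·0 + 5·3 + 13·4 + 11·2 = 89
Dana has the highest total.

Dana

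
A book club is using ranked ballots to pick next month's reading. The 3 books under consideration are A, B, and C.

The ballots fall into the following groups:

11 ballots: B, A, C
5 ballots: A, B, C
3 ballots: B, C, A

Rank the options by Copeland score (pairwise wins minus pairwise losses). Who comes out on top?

B

Pairwise results:
  A vs B: B wins 14–5.
  A vs C: A wins 16–3.
  B vs C: B wins 19–0.
Copeland scores (wins − losses):
  A: 1 − 1 = 0
  B: 2 − 0 = 2
  C: 0 − 2 = -2
B has the best Copeland score.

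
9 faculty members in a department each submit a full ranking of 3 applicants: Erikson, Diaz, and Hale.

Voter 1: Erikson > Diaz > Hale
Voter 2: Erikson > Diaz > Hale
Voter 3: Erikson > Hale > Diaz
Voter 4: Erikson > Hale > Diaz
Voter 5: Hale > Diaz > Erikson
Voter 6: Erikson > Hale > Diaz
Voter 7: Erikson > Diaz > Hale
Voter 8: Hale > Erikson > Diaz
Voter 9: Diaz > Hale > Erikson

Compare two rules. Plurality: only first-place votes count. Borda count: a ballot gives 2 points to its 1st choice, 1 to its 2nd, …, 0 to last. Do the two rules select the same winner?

Plurality first-place counts: Erikson 6, Diaz 1, Hale 2 → Erikson.
Borda totals: Erikson 13, Diaz 6, Hale 8 → Erikson.
The two rules agree on Erikson.

Yes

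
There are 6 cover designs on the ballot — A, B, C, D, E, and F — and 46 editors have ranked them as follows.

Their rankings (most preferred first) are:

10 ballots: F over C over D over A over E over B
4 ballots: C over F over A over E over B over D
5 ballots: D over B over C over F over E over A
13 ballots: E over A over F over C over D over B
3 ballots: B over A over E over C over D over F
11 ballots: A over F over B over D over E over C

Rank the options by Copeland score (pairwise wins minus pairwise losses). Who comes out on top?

A

Pairwise results:
  A vs B: A wins 38–8.
  A vs C: A wins 27–19.
  A vs D: A wins 31–15.
  A vs E: A wins 28–18.
  A vs F: A wins 27–19.
  B vs C: C wins 27–19.
  B vs D: D wins 28–18.
  B vs E: E wins 27–19.
  B vs F: F wins 38–8.
  C vs D: C wins 30–16.
  C vs E: E wins 27–19.
  C vs F: F wins 34–12.
  D vs E: D wins 26–20.
  D vs F: F wins 38–8.
  E vs F: F wins 30–16.
Copeland scores (wins − losses):
  A: 5 − 0 = 5
  B: 0 − 5 = -5
  C: 2 − 3 = -1
  D: 2 − 3 = -1
  E: 2 − 3 = -1
  F: 4 − 1 = 3
A has the best Copeland score.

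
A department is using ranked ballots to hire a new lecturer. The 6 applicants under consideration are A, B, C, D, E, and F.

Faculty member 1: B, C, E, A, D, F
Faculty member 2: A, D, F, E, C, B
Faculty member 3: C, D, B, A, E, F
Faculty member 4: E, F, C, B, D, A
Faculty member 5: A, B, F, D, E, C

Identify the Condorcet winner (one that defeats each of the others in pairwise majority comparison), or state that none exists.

No Condorcet winner

Head-to-head results (5 voters total):
A vs B: B wins 3–2.
A vs C: C wins 3–2.
A vs D: A wins 3–2.
A vs E: A wins 3–2.
A vs F: A wins 4–1.
B vs C: C wins 3–2.
B vs D: B wins 3–2.
B vs E: B wins 3–2.
B vs F: B wins 3–2.
C vs D: C wins 3–2.
C vs E: E wins 3–2.
C vs F: F wins 3–2.
D vs E: D wins 3–2.
D vs F: D wins 3–2.
E vs F: E wins 3–2.
No candidate beats all others: A beats E beats C beats A, a majority cycle.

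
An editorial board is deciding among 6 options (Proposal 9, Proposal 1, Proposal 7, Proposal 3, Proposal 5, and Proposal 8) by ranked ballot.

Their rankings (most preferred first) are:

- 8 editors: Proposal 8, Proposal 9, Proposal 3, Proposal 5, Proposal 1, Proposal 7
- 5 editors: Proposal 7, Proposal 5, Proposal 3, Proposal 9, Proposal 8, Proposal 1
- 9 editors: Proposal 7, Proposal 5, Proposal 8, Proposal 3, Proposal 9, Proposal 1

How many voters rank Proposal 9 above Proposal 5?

8

Ballots ranking Proposal 9 above Proposal 5: 8.
Ballots ranking Proposal 5 above Proposal 9: 5+9 = 14.
So 8 of 22 voters prefer Proposal 9 to Proposal 5.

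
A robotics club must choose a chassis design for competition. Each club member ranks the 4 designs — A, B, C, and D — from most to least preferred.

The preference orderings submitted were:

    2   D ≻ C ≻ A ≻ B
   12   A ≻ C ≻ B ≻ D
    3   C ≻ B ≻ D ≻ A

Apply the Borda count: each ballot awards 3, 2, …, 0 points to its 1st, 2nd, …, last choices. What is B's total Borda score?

18

Borda scores:
  A: 2·1 + 12·3 + 3·0 = 38
  B: 2·0 + 12·1 + 3·2 = 18
  C: 2·2 + 12·2 + 3·3 = 37
  D: 2·3 + 12·0 + 3·1 = 9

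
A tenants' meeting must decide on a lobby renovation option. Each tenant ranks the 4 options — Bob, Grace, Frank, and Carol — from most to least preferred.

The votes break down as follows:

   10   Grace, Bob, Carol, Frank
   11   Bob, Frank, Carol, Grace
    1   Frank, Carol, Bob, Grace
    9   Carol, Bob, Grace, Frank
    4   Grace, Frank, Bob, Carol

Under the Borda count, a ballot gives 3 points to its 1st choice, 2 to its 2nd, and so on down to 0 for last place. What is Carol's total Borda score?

Borda scores:
  Bob: 10·2 + 11·3 + 1 + 9·2 + 4·1 = 76
  Grace: 10·3 + 11·0 + 0 + 9·1 + 4·3 = 51
  Frank: 10·0 + 11·2 + 3 + 9·0 + 4·2 = 33
  Carol: 10·1 + 11·1 + 2 + 9·3 + 4·0 = 50

50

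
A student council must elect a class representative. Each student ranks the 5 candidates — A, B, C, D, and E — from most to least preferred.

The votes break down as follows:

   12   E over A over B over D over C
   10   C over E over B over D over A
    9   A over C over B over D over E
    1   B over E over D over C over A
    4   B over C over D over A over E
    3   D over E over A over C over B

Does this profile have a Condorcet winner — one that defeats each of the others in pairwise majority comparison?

No

Head-to-head results (39 voters total):
A vs B: A wins 24–15.
A vs C: A wins 24–15.
A vs D: A wins 21–18.
A vs E: E wins 26–13.
B vs C: C wins 22–17.
B vs D: B wins 36–3.
B vs E: E wins 25–14.
C vs D: C wins 23–16.
C vs E: C wins 23–16.
D vs E: E wins 23–16.
No candidate beats all others: A beats C beats E beats A, a majority cycle.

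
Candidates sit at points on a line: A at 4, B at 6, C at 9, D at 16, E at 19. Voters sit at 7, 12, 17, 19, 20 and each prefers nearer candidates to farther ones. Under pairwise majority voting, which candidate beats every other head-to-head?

D

With single-peaked preferences on a line, the Condorcet winner is the candidate closest to the median voter.
The median voter (position 17) is closest to D at 16.
Check: D vs E — voters closer to D: 3 of 5.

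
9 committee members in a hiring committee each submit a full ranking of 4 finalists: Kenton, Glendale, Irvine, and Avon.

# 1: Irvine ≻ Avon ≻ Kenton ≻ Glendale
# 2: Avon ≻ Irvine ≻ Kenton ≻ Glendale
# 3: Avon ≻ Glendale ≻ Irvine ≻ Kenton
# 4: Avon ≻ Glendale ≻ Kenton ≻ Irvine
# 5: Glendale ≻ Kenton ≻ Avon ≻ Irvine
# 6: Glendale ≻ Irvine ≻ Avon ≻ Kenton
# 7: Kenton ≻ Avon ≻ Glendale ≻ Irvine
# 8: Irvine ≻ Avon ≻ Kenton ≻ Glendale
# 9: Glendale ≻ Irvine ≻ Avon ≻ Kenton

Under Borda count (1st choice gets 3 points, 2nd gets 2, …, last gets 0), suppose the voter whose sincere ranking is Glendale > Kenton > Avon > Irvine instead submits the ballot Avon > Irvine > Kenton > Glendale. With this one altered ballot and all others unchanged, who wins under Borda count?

Borda totals with the altered ballot: Kenton 8, Glendale 11, Irvine 15, Avon 20.
The winner is unchanged: still Avon.

Avon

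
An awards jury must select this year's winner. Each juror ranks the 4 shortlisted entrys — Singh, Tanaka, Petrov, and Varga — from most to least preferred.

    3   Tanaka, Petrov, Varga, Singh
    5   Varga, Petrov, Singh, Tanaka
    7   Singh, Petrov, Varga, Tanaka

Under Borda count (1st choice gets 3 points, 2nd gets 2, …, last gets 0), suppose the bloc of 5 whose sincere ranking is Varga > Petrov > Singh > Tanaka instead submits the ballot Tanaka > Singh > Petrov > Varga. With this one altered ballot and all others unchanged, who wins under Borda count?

Borda totals with the altered ballot: Singh 31, Tanaka 24, Petrov 25, Varga 10.
The switch changes the winner from Petrov to Singh.

Singh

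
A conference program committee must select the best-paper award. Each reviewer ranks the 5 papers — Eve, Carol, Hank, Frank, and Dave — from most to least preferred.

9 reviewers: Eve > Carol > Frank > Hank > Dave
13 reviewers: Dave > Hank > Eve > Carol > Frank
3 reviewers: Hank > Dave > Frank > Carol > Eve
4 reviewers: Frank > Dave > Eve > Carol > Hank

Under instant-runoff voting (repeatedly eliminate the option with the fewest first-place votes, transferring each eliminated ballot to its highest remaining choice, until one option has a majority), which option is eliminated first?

Carol

Round 1: Dave 13, Eve 9, Frank 4, Hank 3, Carol 0. Carol has the fewest and is eliminated.
Round 2: Dave 13, Eve 9, Frank 4, Hank 3. Hank has the fewest and is eliminated.
Round 3: Dave 16, Eve 9, Frank 4. Dave has a majority.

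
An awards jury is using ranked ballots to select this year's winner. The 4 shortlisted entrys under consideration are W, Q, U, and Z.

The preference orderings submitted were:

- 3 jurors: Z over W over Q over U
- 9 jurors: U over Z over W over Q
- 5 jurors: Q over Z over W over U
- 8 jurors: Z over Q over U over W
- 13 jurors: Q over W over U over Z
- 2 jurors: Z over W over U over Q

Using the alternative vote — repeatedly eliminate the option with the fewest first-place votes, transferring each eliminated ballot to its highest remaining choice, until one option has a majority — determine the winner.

Z

Round 1: Q 18, Z 13, U 9, W 0. W has the fewest and is eliminated.
Round 2: Q 18, Z 13, U 9. U has the fewest and is eliminated.
Round 3: Z 22, Q 18. Z has a majority.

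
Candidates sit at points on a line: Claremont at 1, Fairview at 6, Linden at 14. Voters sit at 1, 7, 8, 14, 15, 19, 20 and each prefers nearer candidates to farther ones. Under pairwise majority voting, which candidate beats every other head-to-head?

With single-peaked preferences on a line, the Condorcet winner is the candidate closest to the median voter.
The median voter (position 14) is closest to Linden at 14.
Check: Linden vs Fairview — voters closer to Linden: 4 of 7.

Linden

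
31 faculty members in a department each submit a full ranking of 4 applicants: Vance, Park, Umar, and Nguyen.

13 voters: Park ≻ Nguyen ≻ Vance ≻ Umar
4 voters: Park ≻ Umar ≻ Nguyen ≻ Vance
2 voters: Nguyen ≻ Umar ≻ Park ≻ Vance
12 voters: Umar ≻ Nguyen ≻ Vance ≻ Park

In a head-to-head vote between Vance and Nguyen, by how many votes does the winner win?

Ballots ranking Vance above Nguyen: 0.
Ballots ranking Nguyen above Vance: 13+4+2+12 = 31.
Nguyen wins 31–0, a margin of 31.

31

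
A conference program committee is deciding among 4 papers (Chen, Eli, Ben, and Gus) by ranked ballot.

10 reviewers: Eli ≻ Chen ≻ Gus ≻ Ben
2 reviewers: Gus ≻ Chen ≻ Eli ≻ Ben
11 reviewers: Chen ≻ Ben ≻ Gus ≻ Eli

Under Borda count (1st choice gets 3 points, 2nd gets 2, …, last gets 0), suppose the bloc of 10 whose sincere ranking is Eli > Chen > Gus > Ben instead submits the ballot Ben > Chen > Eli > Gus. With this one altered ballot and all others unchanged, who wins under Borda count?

Borda totals with the altered ballot: Chen 57, Eli 12, Ben 52, Gus 17.
The winner is unchanged: still Chen.

Chen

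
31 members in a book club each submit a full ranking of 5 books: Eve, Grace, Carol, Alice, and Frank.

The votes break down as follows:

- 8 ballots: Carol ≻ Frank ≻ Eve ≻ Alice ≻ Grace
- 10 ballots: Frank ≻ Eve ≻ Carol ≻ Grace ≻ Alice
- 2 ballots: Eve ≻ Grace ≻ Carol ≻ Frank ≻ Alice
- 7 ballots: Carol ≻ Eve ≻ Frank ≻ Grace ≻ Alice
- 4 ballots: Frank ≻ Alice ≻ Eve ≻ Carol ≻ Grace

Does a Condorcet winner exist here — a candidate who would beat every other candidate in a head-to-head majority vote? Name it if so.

No Condorcet winner

Head-to-head results (31 voters total):
Eve vs Grace: Eve wins 31–0.
Eve vs Carol: Eve wins 16–15.
Eve vs Alice: Eve wins 27–4.
Eve vs Frank: Frank wins 22–9.
Grace vs Carol: Carol wins 29–2.
Grace vs Alice: Grace wins 19–12.
Grace vs Frank: Frank wins 29–2.
Carol vs Alice: Carol wins 27–4.
Carol vs Frank: Carol wins 17–14.
Alice vs Frank: Frank wins 31–0.
No candidate beats all others: Eve beats Carol beats Frank beats Eve, a majority cycle.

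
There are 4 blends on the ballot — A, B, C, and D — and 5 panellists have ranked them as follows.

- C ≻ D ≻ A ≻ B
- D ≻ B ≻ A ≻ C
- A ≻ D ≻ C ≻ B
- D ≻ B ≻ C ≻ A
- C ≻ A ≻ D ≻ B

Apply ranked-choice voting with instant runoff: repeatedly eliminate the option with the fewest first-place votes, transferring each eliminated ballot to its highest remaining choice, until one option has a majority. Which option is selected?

D

Round 1: C 2, D 2, A 1, B 0. B has the fewest and is eliminated.
Round 2: C 2, D 2, A 1. A has the fewest and is eliminated.
Round 3: D 3, C 2. D has a majority.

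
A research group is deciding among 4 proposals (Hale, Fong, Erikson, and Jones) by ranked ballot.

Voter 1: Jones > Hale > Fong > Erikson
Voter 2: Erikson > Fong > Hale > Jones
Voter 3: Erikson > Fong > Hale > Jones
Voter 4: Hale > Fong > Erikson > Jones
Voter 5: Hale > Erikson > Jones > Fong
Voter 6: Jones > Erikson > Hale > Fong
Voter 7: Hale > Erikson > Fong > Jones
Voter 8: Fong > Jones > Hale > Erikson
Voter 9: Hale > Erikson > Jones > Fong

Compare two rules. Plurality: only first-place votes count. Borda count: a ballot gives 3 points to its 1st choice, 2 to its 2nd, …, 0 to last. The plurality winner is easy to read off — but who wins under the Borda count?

Hale

Plurality first-place counts: Hale 4, Fong 1, Erikson 2, Jones 2 → Hale.
Borda totals: Hale 18, Fong 11, Erikson 15, Jones 10 → Hale.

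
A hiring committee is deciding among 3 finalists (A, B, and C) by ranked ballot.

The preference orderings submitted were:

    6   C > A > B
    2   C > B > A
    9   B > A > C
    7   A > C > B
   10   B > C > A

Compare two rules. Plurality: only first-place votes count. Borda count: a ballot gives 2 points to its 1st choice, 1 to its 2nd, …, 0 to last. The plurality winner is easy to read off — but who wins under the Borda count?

Plurality first-place counts: A 7, B 19, C 8 → B.
Borda totals: A 29, B 40, C 33 → B.

B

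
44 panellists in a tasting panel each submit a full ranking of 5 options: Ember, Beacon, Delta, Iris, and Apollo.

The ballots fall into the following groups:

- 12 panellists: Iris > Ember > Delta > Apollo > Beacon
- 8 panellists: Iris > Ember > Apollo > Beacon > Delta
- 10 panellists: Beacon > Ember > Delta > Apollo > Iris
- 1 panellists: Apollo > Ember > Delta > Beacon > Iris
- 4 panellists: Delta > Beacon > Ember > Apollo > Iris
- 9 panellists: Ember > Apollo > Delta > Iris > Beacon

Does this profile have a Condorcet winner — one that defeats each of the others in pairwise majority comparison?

Head-to-head results (44 voters total):
Ember vs Beacon: Ember wins 30–14.
Ember vs Delta: Ember wins 40–4.
Ember vs Iris: Ember wins 24–20.
Ember vs Apollo: Ember wins 43–1.
Beacon vs Delta: Delta wins 26–18.
Beacon vs Iris: Iris wins 29–15.
Beacon vs Apollo: Apollo wins 30–14.
Delta vs Iris: Delta wins 24–20.
Delta vs Apollo: Delta wins 26–18.
Iris vs Apollo: Apollo wins 24–20.
Ember beats each rival — Beacon (30–14), Delta (40–4), Iris (24–20), Apollo (43–1) — so Ember is the Condorcet winner.

Yes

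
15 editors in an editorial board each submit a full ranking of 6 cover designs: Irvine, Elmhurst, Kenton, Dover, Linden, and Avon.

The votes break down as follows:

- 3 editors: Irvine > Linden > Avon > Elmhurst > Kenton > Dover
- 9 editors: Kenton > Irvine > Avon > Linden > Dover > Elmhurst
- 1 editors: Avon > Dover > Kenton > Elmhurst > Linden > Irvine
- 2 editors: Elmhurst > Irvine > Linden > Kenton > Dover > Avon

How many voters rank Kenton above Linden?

Ballots ranking Kenton above Linden: 9+1 = 10.
Ballots ranking Linden above Kenton: 3+2 = 5.
So 10 of 15 voters prefer Kenton to Linden.

10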